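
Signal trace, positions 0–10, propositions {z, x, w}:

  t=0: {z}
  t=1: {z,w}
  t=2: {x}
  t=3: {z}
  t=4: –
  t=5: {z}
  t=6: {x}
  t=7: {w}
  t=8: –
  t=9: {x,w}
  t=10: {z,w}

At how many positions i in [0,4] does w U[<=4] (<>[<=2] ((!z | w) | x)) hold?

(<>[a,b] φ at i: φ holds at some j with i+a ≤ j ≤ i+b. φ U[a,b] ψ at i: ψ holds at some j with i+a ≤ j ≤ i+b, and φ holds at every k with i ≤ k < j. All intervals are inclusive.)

5

Evaluate at each i in [0,4]:
  i=0: ✓ (rhs at j=0)
  i=1: ✓ (rhs at j=1)
  i=2: ✓ (rhs at j=2)
  i=3: ✓ (rhs at j=3)
  i=4: ✓ (rhs at j=4)
Positions where it holds: {0, 1, 2, 3, 4} → 5.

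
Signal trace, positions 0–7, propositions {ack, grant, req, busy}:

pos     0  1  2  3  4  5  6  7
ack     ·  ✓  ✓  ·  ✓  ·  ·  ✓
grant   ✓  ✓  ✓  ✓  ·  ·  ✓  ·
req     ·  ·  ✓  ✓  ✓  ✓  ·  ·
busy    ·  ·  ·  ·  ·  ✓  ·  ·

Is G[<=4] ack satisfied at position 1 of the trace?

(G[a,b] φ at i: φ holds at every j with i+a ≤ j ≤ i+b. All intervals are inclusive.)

Check ack at every j in [1,5]:
  j=1: true
  j=2: true
  j=3: false
  j=4: true
  j=5: false
Fails at j=3 → formula fails.

Does not hold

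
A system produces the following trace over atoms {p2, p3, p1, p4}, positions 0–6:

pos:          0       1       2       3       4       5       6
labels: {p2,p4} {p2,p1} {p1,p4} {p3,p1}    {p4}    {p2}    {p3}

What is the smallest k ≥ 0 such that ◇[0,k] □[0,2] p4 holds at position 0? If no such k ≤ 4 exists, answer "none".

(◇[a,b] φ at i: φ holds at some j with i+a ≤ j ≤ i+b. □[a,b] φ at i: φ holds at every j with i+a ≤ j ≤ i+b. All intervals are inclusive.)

Scan j = 0,1,… for □[0,2] p4:
  j=0: fails
  j=1: fails
  j=2: fails
  j=3: fails
  j=4: fails
No j in [0,4] satisfies it → none.

none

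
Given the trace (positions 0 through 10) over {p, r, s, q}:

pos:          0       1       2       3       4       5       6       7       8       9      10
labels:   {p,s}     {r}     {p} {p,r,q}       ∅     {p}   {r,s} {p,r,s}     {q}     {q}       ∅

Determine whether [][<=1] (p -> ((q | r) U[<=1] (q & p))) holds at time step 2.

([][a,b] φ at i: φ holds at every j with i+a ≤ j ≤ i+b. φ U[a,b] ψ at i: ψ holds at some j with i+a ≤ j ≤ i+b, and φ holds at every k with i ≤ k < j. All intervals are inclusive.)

Does not hold

Check (p -> ((q | r) U[<=1] (q & p))) at every j in [2,3]:
  j=2: antecedent true; consequent fails → ✗
  j=3: antecedent true; consequent holds → ✓
Fails at j=2 → formula fails.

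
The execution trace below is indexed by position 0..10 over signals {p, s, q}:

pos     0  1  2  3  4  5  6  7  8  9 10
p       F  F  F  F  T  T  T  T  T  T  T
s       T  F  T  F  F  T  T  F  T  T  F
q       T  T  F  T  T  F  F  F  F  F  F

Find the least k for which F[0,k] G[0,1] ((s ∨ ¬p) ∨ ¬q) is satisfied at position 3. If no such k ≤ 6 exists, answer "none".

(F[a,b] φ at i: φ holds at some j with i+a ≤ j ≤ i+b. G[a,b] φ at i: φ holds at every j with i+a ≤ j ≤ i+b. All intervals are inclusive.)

2

Scan j = 3,4,… for G[0,1] ((s ∨ ¬p) ∨ ¬q):
  j=3: fails
  j=4: fails
  j=5: holds
First hit at j=5, so smallest k = 5-3 = 2.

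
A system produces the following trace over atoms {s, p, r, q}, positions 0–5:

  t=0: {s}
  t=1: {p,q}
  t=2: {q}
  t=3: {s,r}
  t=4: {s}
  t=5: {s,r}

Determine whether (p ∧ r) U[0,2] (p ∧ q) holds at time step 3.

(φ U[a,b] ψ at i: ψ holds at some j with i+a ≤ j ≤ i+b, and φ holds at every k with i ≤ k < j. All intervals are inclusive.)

Need some j in [3,5] with (p ∧ q), and (p ∧ r) at every k in [3,j-1].
  j=3: (p ∧ q) false.
  j=4: (p ∧ q) false.
  j=5: (p ∧ q) false.
No j in the window works → until fails.

No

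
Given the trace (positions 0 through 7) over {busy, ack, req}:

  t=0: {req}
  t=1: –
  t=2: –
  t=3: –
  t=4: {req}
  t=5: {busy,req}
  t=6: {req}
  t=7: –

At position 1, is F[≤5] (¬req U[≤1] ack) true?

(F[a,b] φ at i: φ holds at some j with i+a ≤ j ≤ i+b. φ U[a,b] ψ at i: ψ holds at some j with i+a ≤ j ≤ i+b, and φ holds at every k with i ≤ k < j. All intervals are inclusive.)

Check (¬req U[≤1] ack) at each j in [1,6]:
  j=1: fails
  j=2: fails
  j=3: fails
  j=4: fails
  j=5: fails
  j=6: fails
No position in the window satisfies it → formula fails.

False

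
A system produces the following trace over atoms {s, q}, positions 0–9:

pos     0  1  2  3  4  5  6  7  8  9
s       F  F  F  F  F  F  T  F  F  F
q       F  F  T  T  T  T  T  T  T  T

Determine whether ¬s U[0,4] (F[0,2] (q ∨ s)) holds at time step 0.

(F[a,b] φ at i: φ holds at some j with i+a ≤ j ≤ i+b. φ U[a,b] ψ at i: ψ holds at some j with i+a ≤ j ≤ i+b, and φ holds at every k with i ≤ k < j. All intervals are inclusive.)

True

Need some j in [0,4] with F[0,2] (q ∨ s), and ¬s at every k in [0,j-1].
  j=0: F[0,2] (q ∨ s) holds; no prefix to check → satisfied.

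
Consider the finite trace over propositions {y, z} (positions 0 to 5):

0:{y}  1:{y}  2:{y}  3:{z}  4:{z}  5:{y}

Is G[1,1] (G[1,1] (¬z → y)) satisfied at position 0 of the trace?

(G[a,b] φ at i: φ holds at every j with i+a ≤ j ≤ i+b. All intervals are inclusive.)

Check G[1,1] (¬z → y) at every j in [1,1]:
  j=1: holds on [2,2]
All positions satisfy it → formula holds.

Holds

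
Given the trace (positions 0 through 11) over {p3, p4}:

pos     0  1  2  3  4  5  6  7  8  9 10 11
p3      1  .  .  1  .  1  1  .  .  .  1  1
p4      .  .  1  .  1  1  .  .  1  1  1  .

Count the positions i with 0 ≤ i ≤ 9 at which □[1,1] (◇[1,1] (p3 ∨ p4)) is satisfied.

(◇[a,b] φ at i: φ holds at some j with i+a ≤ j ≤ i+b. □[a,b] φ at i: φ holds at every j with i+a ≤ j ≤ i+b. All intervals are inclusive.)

Evaluate at each i in [0,9]:
  i=0: ✓ (all of [1,1])
  i=1: ✓ (all of [2,2])
  i=2: ✓ (all of [3,3])
  i=3: ✓ (all of [4,4])
  i=4: ✓ (all of [5,5])
  i=5: ✗ (fails at j=6)
  i=6: ✓ (all of [7,7])
  i=7: ✓ (all of [8,8])
  i=8: ✓ (all of [9,9])
  i=9: ✓ (all of [10,10])
Positions where it holds: {0, 1, 2, 3, 4, 6, 7, 8, 9} → 9.

9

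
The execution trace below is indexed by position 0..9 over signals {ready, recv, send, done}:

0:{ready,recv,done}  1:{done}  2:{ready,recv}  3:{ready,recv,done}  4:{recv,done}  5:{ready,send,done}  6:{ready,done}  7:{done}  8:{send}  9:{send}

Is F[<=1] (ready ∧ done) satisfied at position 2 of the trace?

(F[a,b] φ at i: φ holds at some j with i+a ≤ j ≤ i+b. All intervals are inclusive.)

Check (ready ∧ done) at each j in [2,3]:
  j=2: false
  j=3: true
Found at j=3 → formula holds.

True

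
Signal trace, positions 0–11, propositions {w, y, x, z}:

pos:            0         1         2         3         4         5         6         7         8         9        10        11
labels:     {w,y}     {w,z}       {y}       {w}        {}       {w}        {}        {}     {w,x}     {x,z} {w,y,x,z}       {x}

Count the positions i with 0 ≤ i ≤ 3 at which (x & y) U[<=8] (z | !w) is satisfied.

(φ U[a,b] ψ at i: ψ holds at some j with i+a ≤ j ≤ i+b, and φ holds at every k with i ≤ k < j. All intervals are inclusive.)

Evaluate at each i in [0,3]:
  i=0: ✗ (lhs fails at k=0 before rhs at j=1)
  i=1: ✓ (rhs at j=1)
  i=2: ✓ (rhs at j=2)
  i=3: ✗ (lhs fails at k=3 before rhs at j=4)
Positions where it holds: {1, 2} → 2.

2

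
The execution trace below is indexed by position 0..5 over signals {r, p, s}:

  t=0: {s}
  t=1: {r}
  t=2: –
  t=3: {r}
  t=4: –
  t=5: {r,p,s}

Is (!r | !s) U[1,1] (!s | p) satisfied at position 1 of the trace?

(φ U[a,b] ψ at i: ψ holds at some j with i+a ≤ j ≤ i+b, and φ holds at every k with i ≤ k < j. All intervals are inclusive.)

Need some j in [2,2] with (!s | p), and (!r | !s) at every k in [1,j-1].
  j=2: (!s | p) holds; (!r | !s) holds at every k in [1,1] → satisfied.

True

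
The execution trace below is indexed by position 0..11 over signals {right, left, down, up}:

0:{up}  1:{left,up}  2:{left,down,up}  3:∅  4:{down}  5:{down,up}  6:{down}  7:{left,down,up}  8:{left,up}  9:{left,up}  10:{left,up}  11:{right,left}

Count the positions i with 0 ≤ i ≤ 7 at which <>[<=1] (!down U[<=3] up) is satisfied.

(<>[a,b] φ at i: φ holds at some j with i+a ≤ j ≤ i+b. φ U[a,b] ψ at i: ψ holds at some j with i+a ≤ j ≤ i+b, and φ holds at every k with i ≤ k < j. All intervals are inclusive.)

Evaluate at each i in [0,7]:
  i=0: ✓ (witness j=0)
  i=1: ✓ (witness j=1)
  i=2: ✓ (witness j=2)
  i=3: ✗ (none in [3,4])
  i=4: ✓ (witness j=5)
  i=5: ✓ (witness j=5)
  i=6: ✓ (witness j=7)
  i=7: ✓ (witness j=7)
Positions where it holds: {0, 1, 2, 4, 5, 6, 7} → 7.

7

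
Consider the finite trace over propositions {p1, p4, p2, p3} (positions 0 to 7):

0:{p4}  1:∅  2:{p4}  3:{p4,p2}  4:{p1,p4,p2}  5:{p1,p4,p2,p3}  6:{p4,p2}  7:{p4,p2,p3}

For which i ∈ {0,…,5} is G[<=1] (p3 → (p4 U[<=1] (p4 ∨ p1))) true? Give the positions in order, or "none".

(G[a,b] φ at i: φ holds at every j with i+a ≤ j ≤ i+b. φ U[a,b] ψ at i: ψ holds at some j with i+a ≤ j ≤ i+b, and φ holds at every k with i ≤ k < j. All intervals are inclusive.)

0, 1, 2, 3, 4, 5

Evaluate at each i in [0,5]:
  i=0: ✓ (all of [0,1])
  i=1: ✓ (all of [1,2])
  i=2: ✓ (all of [2,3])
  i=3: ✓ (all of [3,4])
  i=4: ✓ (all of [4,5])
  i=5: ✓ (all of [5,6])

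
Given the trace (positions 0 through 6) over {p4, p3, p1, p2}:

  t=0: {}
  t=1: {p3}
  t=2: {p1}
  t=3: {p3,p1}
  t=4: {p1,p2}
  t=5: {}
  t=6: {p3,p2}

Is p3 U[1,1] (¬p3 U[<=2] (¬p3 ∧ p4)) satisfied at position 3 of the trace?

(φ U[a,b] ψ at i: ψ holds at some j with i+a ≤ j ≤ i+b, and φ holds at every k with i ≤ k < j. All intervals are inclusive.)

Need some j in [4,4] with (¬p3 U[<=2] (¬p3 ∧ p4)), and p3 at every k in [3,j-1].
  j=4: (¬p3 U[<=2] (¬p3 ∧ p4)) — fails.
No j in the window works → until fails.

False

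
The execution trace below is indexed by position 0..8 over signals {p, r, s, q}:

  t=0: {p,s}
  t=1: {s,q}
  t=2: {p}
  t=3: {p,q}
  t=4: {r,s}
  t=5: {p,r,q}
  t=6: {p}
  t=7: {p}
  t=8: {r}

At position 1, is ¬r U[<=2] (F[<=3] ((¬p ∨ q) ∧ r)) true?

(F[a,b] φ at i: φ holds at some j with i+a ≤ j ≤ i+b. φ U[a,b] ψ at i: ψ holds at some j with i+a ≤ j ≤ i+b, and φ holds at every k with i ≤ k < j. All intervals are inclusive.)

Holds

Need some j in [1,3] with F[<=3] ((¬p ∨ q) ∧ r), and ¬r at every k in [1,j-1].
  j=1: F[<=3] ((¬p ∨ q) ∧ r) holds; no prefix to check → satisfied.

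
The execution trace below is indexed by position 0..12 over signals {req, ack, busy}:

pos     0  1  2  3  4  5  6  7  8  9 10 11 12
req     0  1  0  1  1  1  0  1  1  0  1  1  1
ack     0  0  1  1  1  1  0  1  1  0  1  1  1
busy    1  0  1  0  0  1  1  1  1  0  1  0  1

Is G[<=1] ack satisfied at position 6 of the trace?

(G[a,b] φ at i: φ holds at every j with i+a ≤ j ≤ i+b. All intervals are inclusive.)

No

Check ack at every j in [6,7]:
  j=6: false
  j=7: true
Fails at j=6 → formula fails.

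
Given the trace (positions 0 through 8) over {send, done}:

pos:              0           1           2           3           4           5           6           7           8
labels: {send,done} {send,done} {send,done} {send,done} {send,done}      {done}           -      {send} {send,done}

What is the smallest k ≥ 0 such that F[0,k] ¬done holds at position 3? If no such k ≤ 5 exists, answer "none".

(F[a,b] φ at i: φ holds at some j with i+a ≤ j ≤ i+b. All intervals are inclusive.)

Scan j = 3,4,… for ¬done:
  j=3: fails
  j=4: fails
  j=5: fails
  j=6: holds
First hit at j=6, so smallest k = 6-3 = 3.

3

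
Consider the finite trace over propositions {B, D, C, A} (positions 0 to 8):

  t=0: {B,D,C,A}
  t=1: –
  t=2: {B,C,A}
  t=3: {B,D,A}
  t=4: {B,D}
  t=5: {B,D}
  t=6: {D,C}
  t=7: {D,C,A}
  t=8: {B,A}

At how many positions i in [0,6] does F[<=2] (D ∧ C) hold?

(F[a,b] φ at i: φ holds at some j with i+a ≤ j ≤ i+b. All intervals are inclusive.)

4

Evaluate at each i in [0,6]:
  i=0: ✓ (witness j=0)
  i=1: ✗ (none in [1,3])
  i=2: ✗ (none in [2,4])
  i=3: ✗ (none in [3,5])
  i=4: ✓ (witness j=6)
  i=5: ✓ (witness j=6)
  i=6: ✓ (witness j=6)
Positions where it holds: {0, 4, 5, 6} → 4.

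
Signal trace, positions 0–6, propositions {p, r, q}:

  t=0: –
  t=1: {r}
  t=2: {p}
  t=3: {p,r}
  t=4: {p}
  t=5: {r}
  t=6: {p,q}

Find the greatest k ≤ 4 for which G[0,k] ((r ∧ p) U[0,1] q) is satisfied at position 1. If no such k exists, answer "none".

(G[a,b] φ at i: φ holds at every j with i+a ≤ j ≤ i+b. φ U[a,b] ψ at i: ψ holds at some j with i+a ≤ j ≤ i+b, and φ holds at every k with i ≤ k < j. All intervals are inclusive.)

((r ∧ p) U[0,1] q) must hold from j=1 onward; find where it first fails.
  j=1: fails → no k works.

none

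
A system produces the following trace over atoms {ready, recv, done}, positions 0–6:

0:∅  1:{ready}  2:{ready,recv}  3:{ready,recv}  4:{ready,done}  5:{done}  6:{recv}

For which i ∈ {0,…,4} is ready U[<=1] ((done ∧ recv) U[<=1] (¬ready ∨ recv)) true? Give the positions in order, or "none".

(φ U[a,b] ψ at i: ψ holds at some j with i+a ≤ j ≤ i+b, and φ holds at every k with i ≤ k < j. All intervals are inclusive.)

Evaluate at each i in [0,4]:
  i=0: ✓ (rhs at j=0)
  i=1: ✓ (rhs at j=2; lhs holds on [1,1])
  i=2: ✓ (rhs at j=2)
  i=3: ✓ (rhs at j=3)
  i=4: ✓ (rhs at j=5; lhs holds on [4,4])

0, 1, 2, 3, 4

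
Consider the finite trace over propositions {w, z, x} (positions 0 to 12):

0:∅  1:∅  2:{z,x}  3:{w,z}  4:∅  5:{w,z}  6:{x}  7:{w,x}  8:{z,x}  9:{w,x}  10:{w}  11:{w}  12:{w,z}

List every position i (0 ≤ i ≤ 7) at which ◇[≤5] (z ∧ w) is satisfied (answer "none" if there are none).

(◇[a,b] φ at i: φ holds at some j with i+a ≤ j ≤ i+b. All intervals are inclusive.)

0, 1, 2, 3, 4, 5, 7

Evaluate at each i in [0,7]:
  i=0: ✓ (witness j=3)
  i=1: ✓ (witness j=3)
  i=2: ✓ (witness j=3)
  i=3: ✓ (witness j=3)
  i=4: ✓ (witness j=5)
  i=5: ✓ (witness j=5)
  i=6: ✗ (none in [6,11])
  i=7: ✓ (witness j=12)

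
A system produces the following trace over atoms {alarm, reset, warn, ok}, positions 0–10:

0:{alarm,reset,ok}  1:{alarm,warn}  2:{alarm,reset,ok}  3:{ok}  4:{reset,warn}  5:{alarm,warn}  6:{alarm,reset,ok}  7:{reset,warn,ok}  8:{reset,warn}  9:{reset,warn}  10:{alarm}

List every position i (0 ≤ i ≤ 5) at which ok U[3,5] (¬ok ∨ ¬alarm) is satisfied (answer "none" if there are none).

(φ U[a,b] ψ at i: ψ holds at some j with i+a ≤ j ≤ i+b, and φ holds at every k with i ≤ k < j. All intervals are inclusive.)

none

Evaluate at each i in [0,5]:
  i=0: ✗ (lhs fails at k=1 before rhs at j=3)
  i=1: ✗ (lhs fails at k=1 before rhs at j=4)
  i=2: ✗ (lhs fails at k=4 before rhs at j=5)
  i=3: ✗ (lhs fails at k=4 before rhs at j=7)
  i=4: ✗ (lhs fails at k=4 before rhs at j=7)
  i=5: ✗ (lhs fails at k=5 before rhs at j=8)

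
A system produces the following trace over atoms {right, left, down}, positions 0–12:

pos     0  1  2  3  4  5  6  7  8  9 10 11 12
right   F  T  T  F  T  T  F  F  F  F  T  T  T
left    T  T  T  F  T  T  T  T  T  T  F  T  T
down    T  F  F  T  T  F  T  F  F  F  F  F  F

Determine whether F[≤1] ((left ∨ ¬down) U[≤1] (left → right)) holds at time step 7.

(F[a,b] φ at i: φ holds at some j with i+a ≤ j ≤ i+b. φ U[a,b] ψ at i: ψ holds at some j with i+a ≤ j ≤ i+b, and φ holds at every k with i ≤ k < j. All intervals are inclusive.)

No

Check ((left ∨ ¬down) U[≤1] (left → right)) at each j in [7,8]:
  j=7: fails
  j=8: fails
No position in the window satisfies it → formula fails.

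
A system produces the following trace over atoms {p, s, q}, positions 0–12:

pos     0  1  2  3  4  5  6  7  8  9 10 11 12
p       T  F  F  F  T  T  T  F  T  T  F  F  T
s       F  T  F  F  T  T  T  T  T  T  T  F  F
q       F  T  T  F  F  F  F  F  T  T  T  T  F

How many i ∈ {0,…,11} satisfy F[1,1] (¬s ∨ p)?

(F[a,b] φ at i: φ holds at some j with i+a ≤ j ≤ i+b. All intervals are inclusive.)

Evaluate at each i in [0,11]:
  i=0: ✗ (none in [1,1])
  i=1: ✓ (witness j=2)
  i=2: ✓ (witness j=3)
  i=3: ✓ (witness j=4)
  i=4: ✓ (witness j=5)
  i=5: ✓ (witness j=6)
  i=6: ✗ (none in [7,7])
  i=7: ✓ (witness j=8)
  i=8: ✓ (witness j=9)
  i=9: ✗ (none in [10,10])
  i=10: ✓ (witness j=11)
  i=11: ✓ (witness j=12)
Positions where it holds: {1, 2, 3, 4, 5, 7, 8, 10, 11} → 9.

9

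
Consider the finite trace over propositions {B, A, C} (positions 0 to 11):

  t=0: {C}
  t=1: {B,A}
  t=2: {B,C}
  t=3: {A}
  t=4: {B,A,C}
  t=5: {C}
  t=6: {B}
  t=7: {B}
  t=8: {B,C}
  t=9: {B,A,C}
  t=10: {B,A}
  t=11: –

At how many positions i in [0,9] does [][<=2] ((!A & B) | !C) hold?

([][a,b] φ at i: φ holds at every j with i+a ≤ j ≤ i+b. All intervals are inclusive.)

Evaluate at each i in [0,9]:
  i=0: ✗ (fails at j=0)
  i=1: ✓ (all of [1,3])
  i=2: ✗ (fails at j=4)
  i=3: ✗ (fails at j=4)
  i=4: ✗ (fails at j=4)
  i=5: ✗ (fails at j=5)
  i=6: ✓ (all of [6,8])
  i=7: ✗ (fails at j=9)
  i=8: ✗ (fails at j=9)
  i=9: ✗ (fails at j=9)
Positions where it holds: {1, 6} → 2.

2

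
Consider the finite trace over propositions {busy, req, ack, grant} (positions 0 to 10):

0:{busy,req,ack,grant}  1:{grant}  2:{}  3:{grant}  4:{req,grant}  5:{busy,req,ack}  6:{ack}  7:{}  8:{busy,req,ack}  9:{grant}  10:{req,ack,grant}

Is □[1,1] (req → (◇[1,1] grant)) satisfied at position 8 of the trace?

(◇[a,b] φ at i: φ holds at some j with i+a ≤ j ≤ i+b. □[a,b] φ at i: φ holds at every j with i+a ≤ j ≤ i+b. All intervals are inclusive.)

True

Check (req → (◇[1,1] grant)) at every j in [9,9]:
  j=9: antecedent false → ✓
All positions satisfy it → formula holds.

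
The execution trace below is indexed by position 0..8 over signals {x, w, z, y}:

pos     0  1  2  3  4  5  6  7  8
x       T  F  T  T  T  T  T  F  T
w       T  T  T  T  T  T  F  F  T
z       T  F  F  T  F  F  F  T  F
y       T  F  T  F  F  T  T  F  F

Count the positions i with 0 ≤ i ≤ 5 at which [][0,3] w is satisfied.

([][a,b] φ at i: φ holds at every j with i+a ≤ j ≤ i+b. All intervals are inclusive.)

Evaluate at each i in [0,5]:
  i=0: ✓ (all of [0,3])
  i=1: ✓ (all of [1,4])
  i=2: ✓ (all of [2,5])
  i=3: ✗ (fails at j=6)
  i=4: ✗ (fails at j=6)
  i=5: ✗ (fails at j=6)
Positions where it holds: {0, 1, 2} → 3.

3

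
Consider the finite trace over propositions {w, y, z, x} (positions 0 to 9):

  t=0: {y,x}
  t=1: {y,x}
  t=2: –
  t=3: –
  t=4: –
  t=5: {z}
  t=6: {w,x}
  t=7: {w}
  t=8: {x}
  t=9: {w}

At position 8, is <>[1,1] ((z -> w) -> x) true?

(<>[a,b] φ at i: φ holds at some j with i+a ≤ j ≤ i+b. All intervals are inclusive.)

Check ((z -> w) -> x) at each j in [9,9]:
  j=9: false
No position in the window satisfies it → formula fails.

Does not hold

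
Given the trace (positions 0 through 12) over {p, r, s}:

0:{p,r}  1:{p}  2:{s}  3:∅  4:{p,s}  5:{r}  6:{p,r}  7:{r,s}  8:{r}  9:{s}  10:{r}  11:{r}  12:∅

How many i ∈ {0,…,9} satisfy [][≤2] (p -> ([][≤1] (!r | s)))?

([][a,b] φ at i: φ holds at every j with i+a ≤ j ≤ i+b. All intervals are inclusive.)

Evaluate at each i in [0,9]:
  i=0: ✗ (fails at j=0)
  i=1: ✓ (all of [1,3])
  i=2: ✗ (fails at j=4)
  i=3: ✗ (fails at j=4)
  i=4: ✗ (fails at j=4)
  i=5: ✗ (fails at j=6)
  i=6: ✗ (fails at j=6)
  i=7: ✓ (all of [7,9])
  i=8: ✓ (all of [8,10])
  i=9: ✓ (all of [9,11])
Positions where it holds: {1, 7, 8, 9} → 4.

4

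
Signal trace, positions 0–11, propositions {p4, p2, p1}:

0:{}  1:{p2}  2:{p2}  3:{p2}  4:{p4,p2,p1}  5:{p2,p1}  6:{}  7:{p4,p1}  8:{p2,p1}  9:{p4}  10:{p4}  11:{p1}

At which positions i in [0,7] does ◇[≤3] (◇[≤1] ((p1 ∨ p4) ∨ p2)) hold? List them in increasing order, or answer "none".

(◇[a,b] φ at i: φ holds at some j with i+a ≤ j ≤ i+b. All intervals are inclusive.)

Evaluate at each i in [0,7]:
  i=0: ✓ (witness j=0)
  i=1: ✓ (witness j=1)
  i=2: ✓ (witness j=2)
  i=3: ✓ (witness j=3)
  i=4: ✓ (witness j=4)
  i=5: ✓ (witness j=5)
  i=6: ✓ (witness j=6)
  i=7: ✓ (witness j=7)

0, 1, 2, 3, 4, 5, 6, 7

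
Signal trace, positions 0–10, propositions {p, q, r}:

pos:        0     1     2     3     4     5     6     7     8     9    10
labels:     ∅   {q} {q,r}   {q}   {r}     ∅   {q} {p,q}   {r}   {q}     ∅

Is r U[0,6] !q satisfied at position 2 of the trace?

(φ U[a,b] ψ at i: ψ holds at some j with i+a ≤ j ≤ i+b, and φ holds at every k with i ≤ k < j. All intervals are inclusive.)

Need some j in [2,8] with !q, and r at every k in [2,j-1].
  j=2: !q false.
  j=3: !q false.
  j=4: !q holds, but r fails at k=3 → not this j.
  j=5: !q holds, but r fails at k=3 → not this j.
  j=6: !q false.
  j=7: !q false.
  j=8: !q holds, but r fails at k=3 → not this j.
No j in the window works → until fails.

False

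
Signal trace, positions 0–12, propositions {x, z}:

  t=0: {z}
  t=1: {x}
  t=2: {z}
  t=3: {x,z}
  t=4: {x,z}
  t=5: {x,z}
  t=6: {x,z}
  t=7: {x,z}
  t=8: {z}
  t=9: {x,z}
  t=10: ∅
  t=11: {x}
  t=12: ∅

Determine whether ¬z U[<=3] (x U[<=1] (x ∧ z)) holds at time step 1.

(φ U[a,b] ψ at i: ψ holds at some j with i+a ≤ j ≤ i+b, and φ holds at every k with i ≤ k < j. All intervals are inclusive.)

No

Need some j in [1,4] with (x U[<=1] (x ∧ z)), and ¬z at every k in [1,j-1].
  j=1: (x U[<=1] (x ∧ z)) — fails.
  j=2: (x U[<=1] (x ∧ z)) — fails.
  j=3: (x U[<=1] (x ∧ z)) holds, but ¬z fails at k=2 → not this j.
  j=4: (x U[<=1] (x ∧ z)) holds, but ¬z fails at k=2 → not this j.
No j in the window works → until fails.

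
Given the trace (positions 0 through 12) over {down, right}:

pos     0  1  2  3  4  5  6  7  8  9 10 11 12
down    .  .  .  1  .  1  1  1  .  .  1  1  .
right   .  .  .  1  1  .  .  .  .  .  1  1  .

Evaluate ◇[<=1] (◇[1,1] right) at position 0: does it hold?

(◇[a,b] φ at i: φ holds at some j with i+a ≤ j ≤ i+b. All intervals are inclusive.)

False

Check ◇[1,1] right at each j in [0,1]:
  j=0: fails (none in [1,1])
  j=1: fails (none in [2,2])
No position in the window satisfies it → formula fails.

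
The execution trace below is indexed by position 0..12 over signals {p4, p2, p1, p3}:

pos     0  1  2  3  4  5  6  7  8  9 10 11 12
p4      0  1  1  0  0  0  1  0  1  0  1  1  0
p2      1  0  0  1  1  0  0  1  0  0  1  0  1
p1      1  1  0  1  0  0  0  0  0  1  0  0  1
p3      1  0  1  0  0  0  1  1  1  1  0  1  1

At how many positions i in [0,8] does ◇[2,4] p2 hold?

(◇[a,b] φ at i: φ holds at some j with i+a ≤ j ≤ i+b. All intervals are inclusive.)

9

Evaluate at each i in [0,8]:
  i=0: ✓ (witness j=3)
  i=1: ✓ (witness j=3)
  i=2: ✓ (witness j=4)
  i=3: ✓ (witness j=7)
  i=4: ✓ (witness j=7)
  i=5: ✓ (witness j=7)
  i=6: ✓ (witness j=10)
  i=7: ✓ (witness j=10)
  i=8: ✓ (witness j=10)
Positions where it holds: {0, 1, 2, 3, 4, 5, 6, 7, 8} → 9.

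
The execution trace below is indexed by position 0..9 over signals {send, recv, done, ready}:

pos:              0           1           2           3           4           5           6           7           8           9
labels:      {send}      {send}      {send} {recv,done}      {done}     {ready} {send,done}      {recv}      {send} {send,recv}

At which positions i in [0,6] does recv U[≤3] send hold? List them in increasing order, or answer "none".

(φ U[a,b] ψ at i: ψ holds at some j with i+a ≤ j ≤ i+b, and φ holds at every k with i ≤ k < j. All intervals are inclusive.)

0, 1, 2, 6

Evaluate at each i in [0,6]:
  i=0: ✓ (rhs at j=0)
  i=1: ✓ (rhs at j=1)
  i=2: ✓ (rhs at j=2)
  i=3: ✗ (lhs fails at k=4 before rhs at j=6)
  i=4: ✗ (lhs fails at k=4 before rhs at j=6)
  i=5: ✗ (lhs fails at k=5 before rhs at j=6)
  i=6: ✓ (rhs at j=6)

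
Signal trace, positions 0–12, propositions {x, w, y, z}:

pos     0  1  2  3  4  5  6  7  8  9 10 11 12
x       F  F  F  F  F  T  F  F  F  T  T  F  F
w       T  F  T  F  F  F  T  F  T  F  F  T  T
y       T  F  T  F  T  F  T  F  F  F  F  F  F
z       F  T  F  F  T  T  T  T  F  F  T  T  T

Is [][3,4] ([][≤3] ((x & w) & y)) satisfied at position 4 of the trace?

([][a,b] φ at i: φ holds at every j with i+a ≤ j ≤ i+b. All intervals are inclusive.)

Check [][≤3] ((x & w) & y) at every j in [7,8]:
  j=7: fails at 7
  j=8: fails at 8
Fails at j=7 → formula fails.

No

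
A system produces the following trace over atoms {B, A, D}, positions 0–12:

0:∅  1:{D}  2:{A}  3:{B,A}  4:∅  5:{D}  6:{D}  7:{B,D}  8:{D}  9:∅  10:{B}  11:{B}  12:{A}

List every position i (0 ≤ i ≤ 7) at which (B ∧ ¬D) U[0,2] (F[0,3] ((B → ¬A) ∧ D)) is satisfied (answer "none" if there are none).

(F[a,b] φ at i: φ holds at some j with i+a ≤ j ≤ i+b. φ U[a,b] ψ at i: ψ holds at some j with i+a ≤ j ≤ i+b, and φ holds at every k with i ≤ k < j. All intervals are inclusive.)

0, 1, 2, 3, 4, 5, 6, 7

Evaluate at each i in [0,7]:
  i=0: ✓ (rhs at j=0)
  i=1: ✓ (rhs at j=1)
  i=2: ✓ (rhs at j=2)
  i=3: ✓ (rhs at j=3)
  i=4: ✓ (rhs at j=4)
  i=5: ✓ (rhs at j=5)
  i=6: ✓ (rhs at j=6)
  i=7: ✓ (rhs at j=7)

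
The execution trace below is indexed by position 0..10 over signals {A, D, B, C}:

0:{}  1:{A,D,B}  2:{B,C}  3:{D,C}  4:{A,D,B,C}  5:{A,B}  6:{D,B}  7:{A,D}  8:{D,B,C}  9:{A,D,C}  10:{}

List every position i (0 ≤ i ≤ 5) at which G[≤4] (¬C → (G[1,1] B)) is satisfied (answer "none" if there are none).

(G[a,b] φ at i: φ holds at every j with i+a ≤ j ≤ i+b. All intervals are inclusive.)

Evaluate at each i in [0,5]:
  i=0: ✓ (all of [0,4])
  i=1: ✓ (all of [1,5])
  i=2: ✗ (fails at j=6)
  i=3: ✗ (fails at j=6)
  i=4: ✗ (fails at j=6)
  i=5: ✗ (fails at j=6)

0, 1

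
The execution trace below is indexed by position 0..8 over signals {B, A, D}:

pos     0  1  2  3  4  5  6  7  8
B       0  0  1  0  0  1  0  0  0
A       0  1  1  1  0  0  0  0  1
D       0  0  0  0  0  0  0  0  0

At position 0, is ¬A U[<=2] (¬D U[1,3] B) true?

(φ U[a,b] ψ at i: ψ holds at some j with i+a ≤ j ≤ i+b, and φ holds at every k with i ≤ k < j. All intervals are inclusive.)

Holds

Need some j in [0,2] with (¬D U[1,3] B), and ¬A at every k in [0,j-1].
  j=0: (¬D U[1,3] B) holds; no prefix to check → satisfied.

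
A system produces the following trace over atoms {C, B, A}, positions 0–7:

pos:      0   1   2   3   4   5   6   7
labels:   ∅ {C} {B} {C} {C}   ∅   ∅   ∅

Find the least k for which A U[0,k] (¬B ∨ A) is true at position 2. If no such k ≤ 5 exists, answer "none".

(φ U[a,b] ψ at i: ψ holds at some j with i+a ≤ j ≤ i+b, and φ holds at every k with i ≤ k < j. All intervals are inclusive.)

none

Need earliest j ≥ 2 with (¬B ∨ A), and A at every k in [2,j-1].
  j=2: rhs fails.
  j=3: rhs holds but lhs fails at k=2.
  j=4: rhs holds but lhs fails at k=2.
  j=5: rhs holds but lhs fails at k=2.
  j=6: rhs holds but lhs fails at k=2.
  j=7: rhs holds but lhs fails at k=2.
No witness within the range → none.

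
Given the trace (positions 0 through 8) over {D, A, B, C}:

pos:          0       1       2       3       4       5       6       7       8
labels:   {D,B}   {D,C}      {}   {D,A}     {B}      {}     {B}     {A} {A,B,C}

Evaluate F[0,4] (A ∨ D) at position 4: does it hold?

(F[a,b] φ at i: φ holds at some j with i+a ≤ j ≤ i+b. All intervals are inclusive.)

Yes

Check (A ∨ D) at each j in [4,8]:
  j=4: false
  j=5: false
  j=6: false
  j=7: true
  j=8: true
Found at j=7 → formula holds.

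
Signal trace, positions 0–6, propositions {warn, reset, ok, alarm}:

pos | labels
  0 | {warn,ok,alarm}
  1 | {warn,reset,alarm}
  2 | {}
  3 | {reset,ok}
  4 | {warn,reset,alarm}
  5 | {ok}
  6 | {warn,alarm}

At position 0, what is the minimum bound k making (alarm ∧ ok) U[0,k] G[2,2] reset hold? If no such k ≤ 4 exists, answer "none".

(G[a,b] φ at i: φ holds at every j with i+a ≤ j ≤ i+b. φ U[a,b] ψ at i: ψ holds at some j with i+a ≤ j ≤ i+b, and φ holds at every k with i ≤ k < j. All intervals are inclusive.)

Need earliest j ≥ 0 with G[2,2] reset, and (alarm ∧ ok) at every k in [0,j-1].
  j=0: rhs fails.
  j=1: rhs holds; lhs holds on [0,0]. k = 1.

1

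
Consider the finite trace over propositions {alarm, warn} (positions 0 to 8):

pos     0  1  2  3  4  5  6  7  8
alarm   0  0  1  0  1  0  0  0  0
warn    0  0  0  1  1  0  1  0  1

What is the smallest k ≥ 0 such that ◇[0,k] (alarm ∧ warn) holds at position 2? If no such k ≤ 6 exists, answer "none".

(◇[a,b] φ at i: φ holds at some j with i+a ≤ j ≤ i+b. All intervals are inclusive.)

2

Scan j = 2,3,… for (alarm ∧ warn):
  j=2: fails
  j=3: fails
  j=4: holds
First hit at j=4, so smallest k = 4-2 = 2.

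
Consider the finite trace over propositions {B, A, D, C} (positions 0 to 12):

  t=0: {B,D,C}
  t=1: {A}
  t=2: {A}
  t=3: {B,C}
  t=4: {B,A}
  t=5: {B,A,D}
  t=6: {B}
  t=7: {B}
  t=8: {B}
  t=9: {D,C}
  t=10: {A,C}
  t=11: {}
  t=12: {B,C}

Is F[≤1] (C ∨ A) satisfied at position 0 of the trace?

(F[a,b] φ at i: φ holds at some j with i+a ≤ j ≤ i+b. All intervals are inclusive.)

True

Check (C ∨ A) at each j in [0,1]:
  j=0: true
  j=1: true
Found at j=0 → formula holds.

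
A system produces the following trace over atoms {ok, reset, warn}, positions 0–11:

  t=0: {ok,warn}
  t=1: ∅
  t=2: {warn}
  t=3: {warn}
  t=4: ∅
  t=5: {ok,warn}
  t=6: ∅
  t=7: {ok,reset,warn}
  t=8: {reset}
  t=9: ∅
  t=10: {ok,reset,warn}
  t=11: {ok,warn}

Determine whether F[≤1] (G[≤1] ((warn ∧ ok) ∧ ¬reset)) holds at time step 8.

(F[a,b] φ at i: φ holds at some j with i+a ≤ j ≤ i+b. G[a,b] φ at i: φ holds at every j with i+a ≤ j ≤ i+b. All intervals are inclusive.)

Check G[≤1] ((warn ∧ ok) ∧ ¬reset) at each j in [8,9]:
  j=8: fails at 8
  j=9: fails at 9
No position in the window satisfies it → formula fails.

False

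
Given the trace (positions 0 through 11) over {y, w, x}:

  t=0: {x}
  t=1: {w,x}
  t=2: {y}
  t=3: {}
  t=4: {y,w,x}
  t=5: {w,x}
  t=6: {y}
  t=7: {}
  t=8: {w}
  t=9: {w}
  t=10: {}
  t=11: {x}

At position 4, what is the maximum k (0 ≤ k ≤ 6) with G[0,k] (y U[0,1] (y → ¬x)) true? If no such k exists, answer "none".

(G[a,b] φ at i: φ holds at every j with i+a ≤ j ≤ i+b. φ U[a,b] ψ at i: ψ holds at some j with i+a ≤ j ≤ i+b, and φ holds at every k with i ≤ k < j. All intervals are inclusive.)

(y U[0,1] (y → ¬x)) must hold from j=4 onward; find where it first fails.
  j=4: holds
  j=5: holds
  j=6: holds
  j=7: holds
  j=8: holds
  j=9: holds
  j=10: holds
Holds through j=10; largest k = 6.

6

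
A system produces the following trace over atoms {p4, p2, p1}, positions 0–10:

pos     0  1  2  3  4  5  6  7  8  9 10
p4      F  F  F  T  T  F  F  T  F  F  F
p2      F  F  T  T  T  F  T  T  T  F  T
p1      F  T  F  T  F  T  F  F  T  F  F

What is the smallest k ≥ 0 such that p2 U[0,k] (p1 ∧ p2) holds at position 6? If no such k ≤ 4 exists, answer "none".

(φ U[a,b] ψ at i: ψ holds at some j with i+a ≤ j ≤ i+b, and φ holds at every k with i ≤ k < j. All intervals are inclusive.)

2

Need earliest j ≥ 6 with (p1 ∧ p2), and p2 at every k in [6,j-1].
  j=6: rhs fails.
  j=7: rhs fails.
  j=8: rhs holds; lhs holds on [6,7]. k = 2.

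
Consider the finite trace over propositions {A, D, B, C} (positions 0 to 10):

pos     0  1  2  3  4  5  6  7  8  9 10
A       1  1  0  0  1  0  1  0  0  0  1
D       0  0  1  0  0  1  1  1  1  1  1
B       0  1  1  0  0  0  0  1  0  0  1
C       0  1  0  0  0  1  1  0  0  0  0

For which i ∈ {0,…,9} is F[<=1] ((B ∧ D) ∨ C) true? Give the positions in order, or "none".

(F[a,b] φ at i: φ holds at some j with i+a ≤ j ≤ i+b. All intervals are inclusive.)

0, 1, 2, 4, 5, 6, 7, 9

Evaluate at each i in [0,9]:
  i=0: ✓ (witness j=1)
  i=1: ✓ (witness j=1)
  i=2: ✓ (witness j=2)
  i=3: ✗ (none in [3,4])
  i=4: ✓ (witness j=5)
  i=5: ✓ (witness j=5)
  i=6: ✓ (witness j=6)
  i=7: ✓ (witness j=7)
  i=8: ✗ (none in [8,9])
  i=9: ✓ (witness j=10)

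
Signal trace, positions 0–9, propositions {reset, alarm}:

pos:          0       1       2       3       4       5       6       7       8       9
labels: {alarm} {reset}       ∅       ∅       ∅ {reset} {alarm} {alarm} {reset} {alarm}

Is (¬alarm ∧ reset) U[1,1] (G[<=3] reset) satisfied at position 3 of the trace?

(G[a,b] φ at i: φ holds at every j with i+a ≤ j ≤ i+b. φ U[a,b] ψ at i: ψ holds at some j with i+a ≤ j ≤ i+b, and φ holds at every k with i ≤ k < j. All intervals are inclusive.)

No

Need some j in [4,4] with G[<=3] reset, and (¬alarm ∧ reset) at every k in [3,j-1].
  j=4: G[<=3] reset — fails at 4.
No j in the window works → until fails.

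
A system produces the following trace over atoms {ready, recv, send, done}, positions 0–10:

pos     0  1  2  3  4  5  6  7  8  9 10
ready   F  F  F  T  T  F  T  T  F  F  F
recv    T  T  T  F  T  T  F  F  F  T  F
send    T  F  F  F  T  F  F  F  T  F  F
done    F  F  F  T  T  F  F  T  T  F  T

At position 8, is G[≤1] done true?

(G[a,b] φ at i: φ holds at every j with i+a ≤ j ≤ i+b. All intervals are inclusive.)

Check done at every j in [8,9]:
  j=8: true
  j=9: false
Fails at j=9 → formula fails.

Does not hold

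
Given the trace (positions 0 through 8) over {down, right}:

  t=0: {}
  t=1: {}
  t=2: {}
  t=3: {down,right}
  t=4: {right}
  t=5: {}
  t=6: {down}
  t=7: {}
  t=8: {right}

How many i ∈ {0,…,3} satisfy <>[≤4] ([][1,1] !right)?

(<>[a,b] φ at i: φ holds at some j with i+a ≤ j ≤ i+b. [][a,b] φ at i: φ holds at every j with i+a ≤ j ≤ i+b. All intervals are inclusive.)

Evaluate at each i in [0,3]:
  i=0: ✓ (witness j=0)
  i=1: ✓ (witness j=1)
  i=2: ✓ (witness j=4)
  i=3: ✓ (witness j=4)
Positions where it holds: {0, 1, 2, 3} → 4.

4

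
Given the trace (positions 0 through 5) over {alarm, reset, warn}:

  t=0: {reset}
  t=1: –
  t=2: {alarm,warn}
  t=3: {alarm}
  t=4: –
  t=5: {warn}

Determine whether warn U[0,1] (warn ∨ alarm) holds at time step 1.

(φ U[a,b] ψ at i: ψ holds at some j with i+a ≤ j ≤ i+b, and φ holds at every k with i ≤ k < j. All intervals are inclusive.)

Does not hold

Need some j in [1,2] with (warn ∨ alarm), and warn at every k in [1,j-1].
  j=1: (warn ∨ alarm) false.
  j=2: (warn ∨ alarm) holds, but warn fails at k=1 → not this j.
No j in the window works → until fails.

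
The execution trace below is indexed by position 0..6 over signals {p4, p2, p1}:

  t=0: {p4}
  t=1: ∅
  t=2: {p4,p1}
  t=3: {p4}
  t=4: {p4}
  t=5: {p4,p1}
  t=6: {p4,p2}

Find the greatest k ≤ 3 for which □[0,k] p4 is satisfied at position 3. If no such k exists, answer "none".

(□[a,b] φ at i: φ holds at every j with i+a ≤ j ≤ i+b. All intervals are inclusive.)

3

p4 must hold from j=3 onward; find where it first fails.
  j=3: holds
  j=4: holds
  j=5: holds
  j=6: holds
Holds through j=6; largest k = 3.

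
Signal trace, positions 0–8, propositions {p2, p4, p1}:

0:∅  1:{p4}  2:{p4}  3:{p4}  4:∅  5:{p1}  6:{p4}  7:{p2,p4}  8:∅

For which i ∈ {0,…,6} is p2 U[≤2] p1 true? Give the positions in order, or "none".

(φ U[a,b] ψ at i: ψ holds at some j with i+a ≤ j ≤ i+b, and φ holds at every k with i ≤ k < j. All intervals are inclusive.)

Evaluate at each i in [0,6]:
  i=0: ✗ (no rhs in [0,2])
  i=1: ✗ (no rhs in [1,3])
  i=2: ✗ (no rhs in [2,4])
  i=3: ✗ (lhs fails at k=3 before rhs at j=5)
  i=4: ✗ (lhs fails at k=4 before rhs at j=5)
  i=5: ✓ (rhs at j=5)
  i=6: ✗ (no rhs in [6,8])

5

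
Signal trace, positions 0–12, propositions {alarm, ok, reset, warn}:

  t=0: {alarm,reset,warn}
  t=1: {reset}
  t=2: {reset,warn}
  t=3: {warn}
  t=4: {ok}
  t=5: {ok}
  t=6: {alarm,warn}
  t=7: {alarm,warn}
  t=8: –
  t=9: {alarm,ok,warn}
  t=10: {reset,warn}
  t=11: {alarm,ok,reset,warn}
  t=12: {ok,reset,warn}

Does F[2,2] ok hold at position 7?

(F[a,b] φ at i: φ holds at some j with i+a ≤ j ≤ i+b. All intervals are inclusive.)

Check ok at each j in [9,9]:
  j=9: true
Found at j=9 → formula holds.

Holds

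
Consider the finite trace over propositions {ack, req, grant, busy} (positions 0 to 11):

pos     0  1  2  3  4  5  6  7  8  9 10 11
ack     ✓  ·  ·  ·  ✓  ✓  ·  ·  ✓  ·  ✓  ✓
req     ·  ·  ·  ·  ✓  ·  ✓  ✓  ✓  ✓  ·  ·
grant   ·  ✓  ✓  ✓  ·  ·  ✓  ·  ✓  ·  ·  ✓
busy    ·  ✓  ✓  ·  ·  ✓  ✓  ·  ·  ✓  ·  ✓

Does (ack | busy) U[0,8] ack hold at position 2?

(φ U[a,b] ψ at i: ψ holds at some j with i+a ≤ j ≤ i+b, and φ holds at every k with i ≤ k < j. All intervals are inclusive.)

Need some j in [2,10] with ack, and (ack | busy) at every k in [2,j-1].
  j=2: ack false.
  j=3: ack false.
  j=4: ack holds, but (ack | busy) fails at k=3 → not this j.
  j=5: ack holds, but (ack | busy) fails at k=3 → not this j.
  j=6: ack false.
  j=7: ack false.
  j=8: ack holds, but (ack | busy) fails at k=3 → not this j.
  j=9: ack false.
  j=10: ack holds, but (ack | busy) fails at k=3 → not this j.
No j in the window works → until fails.

No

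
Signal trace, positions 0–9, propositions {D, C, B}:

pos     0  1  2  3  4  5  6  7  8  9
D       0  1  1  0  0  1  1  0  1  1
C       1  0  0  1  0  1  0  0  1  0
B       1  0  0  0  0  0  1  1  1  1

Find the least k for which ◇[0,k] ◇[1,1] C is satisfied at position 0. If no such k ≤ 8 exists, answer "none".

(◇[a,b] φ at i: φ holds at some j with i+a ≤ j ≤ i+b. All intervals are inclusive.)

2

Scan j = 0,1,… for ◇[1,1] C:
  j=0: fails
  j=1: fails
  j=2: holds
First hit at j=2, so smallest k = 2-0 = 2.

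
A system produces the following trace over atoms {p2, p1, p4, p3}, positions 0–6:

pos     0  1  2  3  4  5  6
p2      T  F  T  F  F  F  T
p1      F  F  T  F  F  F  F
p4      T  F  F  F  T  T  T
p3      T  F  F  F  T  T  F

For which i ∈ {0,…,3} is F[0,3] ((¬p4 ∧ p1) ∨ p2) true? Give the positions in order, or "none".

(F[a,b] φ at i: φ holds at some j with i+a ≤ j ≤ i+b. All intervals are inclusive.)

0, 1, 2, 3

Evaluate at each i in [0,3]:
  i=0: ✓ (witness j=0)
  i=1: ✓ (witness j=2)
  i=2: ✓ (witness j=2)
  i=3: ✓ (witness j=6)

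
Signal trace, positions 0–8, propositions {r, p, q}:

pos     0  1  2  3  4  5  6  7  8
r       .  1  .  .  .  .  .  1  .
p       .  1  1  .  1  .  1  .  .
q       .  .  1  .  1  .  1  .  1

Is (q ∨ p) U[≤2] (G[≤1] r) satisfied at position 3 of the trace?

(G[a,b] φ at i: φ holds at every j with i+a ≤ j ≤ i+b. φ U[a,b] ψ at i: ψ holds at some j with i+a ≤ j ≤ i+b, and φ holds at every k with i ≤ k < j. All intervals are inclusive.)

Need some j in [3,5] with G[≤1] r, and (q ∨ p) at every k in [3,j-1].
  j=3: G[≤1] r — fails at 3.
  j=4: G[≤1] r — fails at 4.
  j=5: G[≤1] r — fails at 5.
No j in the window works → until fails.

No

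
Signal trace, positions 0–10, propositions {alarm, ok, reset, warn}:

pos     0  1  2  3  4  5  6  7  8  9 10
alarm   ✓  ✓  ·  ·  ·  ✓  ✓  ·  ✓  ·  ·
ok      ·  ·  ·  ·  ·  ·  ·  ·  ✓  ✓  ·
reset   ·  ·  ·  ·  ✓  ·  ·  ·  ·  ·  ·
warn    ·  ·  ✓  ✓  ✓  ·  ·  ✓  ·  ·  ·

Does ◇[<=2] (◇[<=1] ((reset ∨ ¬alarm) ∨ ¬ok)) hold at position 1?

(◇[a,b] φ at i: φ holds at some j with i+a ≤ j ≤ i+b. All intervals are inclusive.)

True

Check ◇[<=1] ((reset ∨ ¬alarm) ∨ ¬ok) at each j in [1,3]:
  j=1: holds (witness at 1)
  j=2: holds (witness at 2)
  j=3: holds (witness at 3)
Found at j=1 → formula holds.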